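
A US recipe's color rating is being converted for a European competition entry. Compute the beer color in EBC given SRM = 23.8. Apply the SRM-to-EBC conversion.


EBC = SRM · 1.97
EBC = 23.8 · 1.97

46.8860 EBC


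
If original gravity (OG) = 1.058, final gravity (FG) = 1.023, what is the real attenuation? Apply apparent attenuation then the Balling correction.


AA = (OG−FG)/(OG−1)·100;  RA = AA·0.8192
AA = (1.058 − 1.023)/(1.058 − 1)·100 = 60.3448
RA = 60.3448·0.8192

49.4345 %


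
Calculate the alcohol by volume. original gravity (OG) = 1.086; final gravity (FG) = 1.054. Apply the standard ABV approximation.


ABV = (OG − FG) · 131.25
ABV = (1.086 − 1.054) · 131.25

4.2000 % ABV


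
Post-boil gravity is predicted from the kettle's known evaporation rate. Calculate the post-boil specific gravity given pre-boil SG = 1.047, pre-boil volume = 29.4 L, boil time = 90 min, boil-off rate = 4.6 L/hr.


V_post = V_pre − rate·(t/60);  SG_post = 1 + (SG_pre−1)·V_pre/V_post
V_post = 29.4 − 4.6·(90/60) = 22.5000
SG_post = 1 + (1.047 − 1)·29.4/22.5000

1.0614


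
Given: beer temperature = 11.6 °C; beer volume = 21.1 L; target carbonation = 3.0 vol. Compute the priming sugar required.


residual = 14.695·(0.01821 + 0.09011·e^(−0.04·T));  sugar = (target − residual)·4.0·V
residual = 14.695·(0.01821 + 0.09011·e^(−0.04·11.6)) = 1.1002
sugar = (3.0 − 1.1002)·4.0·21.1

160.3445 g


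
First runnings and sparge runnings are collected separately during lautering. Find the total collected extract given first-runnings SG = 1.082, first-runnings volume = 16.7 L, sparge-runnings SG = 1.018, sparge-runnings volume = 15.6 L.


total = Σ (SG_i − 1)·1000·V_i
first = (1.082 − 1)·1000·16.7 = 1369.4000
sparge = (1.018 − 1)·1000·15.6 = 280.8000
total = 1369.4000 + 280.8000

1650.2000 gravity·L


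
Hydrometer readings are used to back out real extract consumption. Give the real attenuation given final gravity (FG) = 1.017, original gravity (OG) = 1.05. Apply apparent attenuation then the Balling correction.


AA = (OG−FG)/(OG−1)·100;  RA = AA·0.8192
AA = (1.05 − 1.017)/(1.05 − 1)·100 = 66.0000
RA = 66.0000·0.8192

54.0672 %


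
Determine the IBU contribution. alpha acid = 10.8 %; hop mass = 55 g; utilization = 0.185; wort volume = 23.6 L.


IBU = (α/100)·mass·U·1000 / V
IBU = (10.8/100)·55·0.185·1000 / 23.6

46.5636 IBU


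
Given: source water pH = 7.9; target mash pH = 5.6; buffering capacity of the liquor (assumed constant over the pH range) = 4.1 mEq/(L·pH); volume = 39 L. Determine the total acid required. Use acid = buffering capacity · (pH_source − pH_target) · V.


acid = 4.1 · (7.9 − 5.6) · 39

367.7700 mEq


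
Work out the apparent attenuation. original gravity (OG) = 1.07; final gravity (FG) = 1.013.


AA = (OG − FG)/(OG − 1) · 100
AA = (1.07 − 1.013)/(1.07 − 1) · 100

81.4286 %


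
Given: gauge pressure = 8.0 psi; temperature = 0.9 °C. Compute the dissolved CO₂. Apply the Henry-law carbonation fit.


vols = (P + 14.695)·(0.01821 + 0.09011·e^(−0.04·T))
vols = (8.0 + 14.695)·(0.01821 + 0.09011·e^(−0.04·0.9))

2.3860 volumes


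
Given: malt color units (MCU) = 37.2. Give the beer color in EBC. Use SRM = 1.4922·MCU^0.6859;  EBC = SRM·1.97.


SRM = 1.4922·37.2^0.6859 = 17.8264
EBC = 17.8264·1.97

35.1179 EBC


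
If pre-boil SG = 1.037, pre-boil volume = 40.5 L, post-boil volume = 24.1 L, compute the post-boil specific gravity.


SG_post = 1 + (SG_pre − 1)·V_pre/V_post
pts_pre = (1.037 − 1)·1000 = 37.0000
pts_post = 37.0000·40.5/24.1 = 62.1784
SG_post = 1 + 62.1784/1000

1.0622


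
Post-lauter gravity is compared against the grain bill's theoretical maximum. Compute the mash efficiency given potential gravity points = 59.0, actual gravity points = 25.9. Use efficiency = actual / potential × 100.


efficiency = 25.9 / 59.0 × 100

43.8983 %


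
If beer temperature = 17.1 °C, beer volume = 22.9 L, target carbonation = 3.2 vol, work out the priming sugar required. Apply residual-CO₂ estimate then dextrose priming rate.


residual = 14.695·(0.01821 + 0.09011·e^(−0.04·T));  sugar = (target − residual)·4.0·V
residual = 14.695·(0.01821 + 0.09011·e^(−0.04·17.1)) = 0.9358
sugar = (3.2 − 0.9358)·4.0·22.9

207.4041 g


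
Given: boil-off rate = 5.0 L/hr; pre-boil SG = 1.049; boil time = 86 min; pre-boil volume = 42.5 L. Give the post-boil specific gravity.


V_post = V_pre − rate·(t/60);  SG_post = 1 + (SG_pre−1)·V_pre/V_post
V_post = 42.5 − 5.0·(86/60) = 35.3333
SG_post = 1 + (1.049 − 1)·42.5/35.3333

1.0589


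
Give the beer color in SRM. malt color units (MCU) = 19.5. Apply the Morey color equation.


SRM = 1.4922 · MCU^0.6859
SRM = 1.4922 · 19.5^0.6859

11.4462 SRM


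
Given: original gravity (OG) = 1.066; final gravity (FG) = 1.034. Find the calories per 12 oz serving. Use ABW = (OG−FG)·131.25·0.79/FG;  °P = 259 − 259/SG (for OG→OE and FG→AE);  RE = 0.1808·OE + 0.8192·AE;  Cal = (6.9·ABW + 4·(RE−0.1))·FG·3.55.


ABW = (1.066 − 1.034)·131.25·0.79/1.034 = 3.2089
OE = 259 − 259/1.066 = 16.0356 °P
AE = 259 − 259/1.034 = 8.5164 °P
RE = 0.1808·16.0356 + 0.8192·8.5164 = 9.8759 °P
Cal = (6.9·3.2089 + 4·(9.8759−0.1))·1.034·3.55

224.8122 kcal


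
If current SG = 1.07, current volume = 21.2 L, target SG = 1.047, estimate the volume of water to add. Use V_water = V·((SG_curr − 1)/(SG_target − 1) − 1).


V_water = 21.2·((1.07 − 1)/(1.047 − 1) − 1)

10.3745 L


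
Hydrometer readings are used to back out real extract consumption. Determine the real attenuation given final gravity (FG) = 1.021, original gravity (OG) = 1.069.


AA = (OG−FG)/(OG−1)·100;  RA = AA·0.8192
AA = (1.069 − 1.021)/(1.069 − 1)·100 = 69.5652
RA = 69.5652·0.8192

56.9878 %


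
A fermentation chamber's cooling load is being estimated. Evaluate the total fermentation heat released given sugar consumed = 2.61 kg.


Q = m_sugar · 590 kJ/kg
Q = 2.61 · 590

1539.9000 kJ


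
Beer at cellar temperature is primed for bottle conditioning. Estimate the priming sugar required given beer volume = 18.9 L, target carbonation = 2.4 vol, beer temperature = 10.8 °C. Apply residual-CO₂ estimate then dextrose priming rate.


residual = 14.695·(0.01821 + 0.09011·e^(−0.04·T));  sugar = (target − residual)·4.0·V
residual = 14.695·(0.01821 + 0.09011·e^(−0.04·10.8)) = 1.1273
sugar = (2.4 − 1.1273)·4.0·18.9

96.2194 g


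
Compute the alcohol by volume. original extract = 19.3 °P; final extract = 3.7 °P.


SG = 259/(259 − P);  ABV = (OG − FG)·131.25
OG = 259/(259 − 19.3) = 1.0805
FG = 259/(259 − 3.7) = 1.0145
ABV = (1.0805 − 1.0145)·131.25

8.6657 % ABV


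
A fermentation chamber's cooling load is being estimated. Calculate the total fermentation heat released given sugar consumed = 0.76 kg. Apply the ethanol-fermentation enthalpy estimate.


Q = m_sugar · 590 kJ/kg
Q = 0.76 · 590

448.4000 kJ


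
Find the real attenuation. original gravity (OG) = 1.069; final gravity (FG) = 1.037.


AA = (OG−FG)/(OG−1)·100;  RA = AA·0.8192
AA = (1.069 − 1.037)/(1.069 − 1)·100 = 46.3768
RA = 46.3768·0.8192

37.9919 %


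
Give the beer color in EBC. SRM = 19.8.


EBC = SRM · 1.97
EBC = 19.8 · 1.97

39.0060 EBC


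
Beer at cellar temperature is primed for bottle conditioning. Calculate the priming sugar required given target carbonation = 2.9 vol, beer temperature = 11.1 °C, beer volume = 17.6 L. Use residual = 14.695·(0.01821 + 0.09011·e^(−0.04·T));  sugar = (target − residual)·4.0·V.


residual = 14.695·(0.01821 + 0.09011·e^(−0.04·11.1)) = 1.1170
sugar = (2.9 − 1.1170)·4.0·17.6

125.5230 g


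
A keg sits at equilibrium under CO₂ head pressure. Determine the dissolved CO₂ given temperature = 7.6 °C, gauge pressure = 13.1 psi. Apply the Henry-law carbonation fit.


vols = (P + 14.695)·(0.01821 + 0.09011·e^(−0.04·T))
vols = (13.1 + 14.695)·(0.01821 + 0.09011·e^(−0.04·7.6))

2.3542 volumes


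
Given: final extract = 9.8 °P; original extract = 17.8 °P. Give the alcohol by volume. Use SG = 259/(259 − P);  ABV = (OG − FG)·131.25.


OG = 259/(259 − 17.8) = 1.0738
FG = 259/(259 − 9.8) = 1.0393
ABV = (1.0738 − 1.0393)·131.25

4.5244 % ABV


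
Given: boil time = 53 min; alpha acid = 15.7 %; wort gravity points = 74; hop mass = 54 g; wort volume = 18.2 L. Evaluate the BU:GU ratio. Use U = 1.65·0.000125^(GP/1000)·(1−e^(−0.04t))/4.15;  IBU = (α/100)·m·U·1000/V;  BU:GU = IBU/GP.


U = 1.65·0.000125^(74/1000)·(1−e^(−0.04·53))/4.15 = 0.1799
IBU = (15.7/100)·54·0.1799·1000/18.2 = 83.8101
BU:GU = 83.8101/74

1.1326


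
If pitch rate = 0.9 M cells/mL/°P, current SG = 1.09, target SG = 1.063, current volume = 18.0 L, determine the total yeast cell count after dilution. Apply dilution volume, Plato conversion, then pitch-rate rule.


V_w = V·((SG_c−1)/(SG_t−1)−1);  °P = 259 − 259/SG_t;  cells = rate·(V+V_w)·°P
V_w = 18.0·((1.09−1)/(1.063−1)−1) = 7.7143
V_final = 18.0 + 7.7143 = 25.7143
°P = 259 − 259/1.063 = 15.3500
cells = 0.9·25.7143·15.3500

355.2418 billion cells


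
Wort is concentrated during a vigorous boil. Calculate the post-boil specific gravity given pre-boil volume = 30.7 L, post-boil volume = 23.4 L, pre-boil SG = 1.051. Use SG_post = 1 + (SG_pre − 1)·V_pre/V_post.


pts_pre = (1.051 − 1)·1000 = 51.0000
pts_post = 51.0000·30.7/23.4 = 66.9103
SG_post = 1 + 66.9103/1000

1.0669


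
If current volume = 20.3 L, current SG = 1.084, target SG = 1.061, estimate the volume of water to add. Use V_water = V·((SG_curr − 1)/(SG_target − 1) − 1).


V_water = 20.3·((1.084 − 1)/(1.061 − 1) − 1)

7.6541 L


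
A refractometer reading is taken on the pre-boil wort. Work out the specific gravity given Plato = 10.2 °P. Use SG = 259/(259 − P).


SG = 259/(259 − 10.2)

1.0410


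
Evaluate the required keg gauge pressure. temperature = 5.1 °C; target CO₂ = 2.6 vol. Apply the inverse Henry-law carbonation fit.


psi = vols/(0.01821 + 0.09011·e^(−0.04·T)) − 14.695
psi = 2.6/(0.01821 + 0.09011·e^(−0.04·5.1)) − 14.695

13.6610 psi


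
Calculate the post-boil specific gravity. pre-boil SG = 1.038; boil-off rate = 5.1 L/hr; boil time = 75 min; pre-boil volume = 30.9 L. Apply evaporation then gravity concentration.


V_post = V_pre − rate·(t/60);  SG_post = 1 + (SG_pre−1)·V_pre/V_post
V_post = 30.9 − 5.1·(75/60) = 24.5250
SG_post = 1 + (1.038 − 1)·30.9/24.5250

1.0479


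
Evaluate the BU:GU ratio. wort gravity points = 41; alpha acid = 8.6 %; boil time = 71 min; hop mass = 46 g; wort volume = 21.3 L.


U = 1.65·0.000125^(GP/1000)·(1−e^(−0.04t))/4.15;  IBU = (α/100)·m·U·1000/V;  BU:GU = IBU/GP
U = 1.65·0.000125^(41/1000)·(1−e^(−0.04·71))/4.15 = 0.2590
IBU = (8.6/100)·46·0.2590·1000/21.3 = 48.0995
BU:GU = 48.0995/41

1.1732


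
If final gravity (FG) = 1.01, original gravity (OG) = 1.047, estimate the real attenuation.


AA = (OG−FG)/(OG−1)·100;  RA = AA·0.8192
AA = (1.047 − 1.01)/(1.047 − 1)·100 = 78.7234
RA = 78.7234·0.8192

64.4902 %


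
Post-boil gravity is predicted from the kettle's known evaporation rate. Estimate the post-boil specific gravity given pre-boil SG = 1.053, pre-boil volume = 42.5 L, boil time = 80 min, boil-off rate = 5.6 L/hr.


V_post = V_pre − rate·(t/60);  SG_post = 1 + (SG_pre−1)·V_pre/V_post
V_post = 42.5 − 5.6·(80/60) = 35.0333
SG_post = 1 + (1.053 − 1)·42.5/35.0333

1.0643


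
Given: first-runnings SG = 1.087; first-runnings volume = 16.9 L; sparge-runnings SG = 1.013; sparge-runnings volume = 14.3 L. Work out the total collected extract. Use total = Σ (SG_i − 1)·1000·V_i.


first = (1.087 − 1)·1000·16.9 = 1470.3000
sparge = (1.013 − 1)·1000·14.3 = 185.9000
total = 1470.3000 + 185.9000

1656.2000 gravity·L


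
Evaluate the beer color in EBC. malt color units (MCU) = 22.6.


SRM = 1.4922·MCU^0.6859;  EBC = SRM·1.97
SRM = 1.4922·22.6^0.6859 = 12.6651
EBC = 12.6651·1.97

24.9503 EBC


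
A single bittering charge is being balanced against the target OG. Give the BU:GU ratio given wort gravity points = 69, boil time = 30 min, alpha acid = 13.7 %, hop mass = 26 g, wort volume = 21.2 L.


U = 1.65·0.000125^(GP/1000)·(1−e^(−0.04t))/4.15;  IBU = (α/100)·m·U·1000/V;  BU:GU = IBU/GP
U = 1.65·0.000125^(69/1000)·(1−e^(−0.04·30))/4.15 = 0.1494
IBU = (13.7/100)·26·0.1494·1000/21.2 = 25.1094
BU:GU = 25.1094/69

0.3639


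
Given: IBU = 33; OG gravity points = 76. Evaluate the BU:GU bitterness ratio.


BU:GU = IBU / OG_points
BU:GU = 33 / 76

0.4342


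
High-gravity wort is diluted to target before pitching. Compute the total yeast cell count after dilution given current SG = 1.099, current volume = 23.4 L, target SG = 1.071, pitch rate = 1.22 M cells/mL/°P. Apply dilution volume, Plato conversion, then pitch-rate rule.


V_w = V·((SG_c−1)/(SG_t−1)−1);  °P = 259 − 259/SG_t;  cells = rate·(V+V_w)·°P
V_w = 23.4·((1.099−1)/(1.071−1)−1) = 9.2282
V_final = 23.4 + 9.2282 = 32.6282
°P = 259 − 259/1.071 = 17.1699
cells = 1.22·32.6282·17.1699

683.4727 billion cells


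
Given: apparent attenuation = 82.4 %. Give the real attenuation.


RA = AA · 0.8192
RA = 82.4 · 0.8192

67.5021 %


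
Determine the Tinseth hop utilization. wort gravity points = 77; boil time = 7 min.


U = 1.65·0.000125^(GP/1000) · (1 − e^(−0.04·t))/4.15
bigness = 1.65·0.000125^(77/1000) = 0.8259
boil_factor = (1 − e^(−0.04·7))/4.15 = 0.0588
U = 0.8259 · 0.0588

0.0486


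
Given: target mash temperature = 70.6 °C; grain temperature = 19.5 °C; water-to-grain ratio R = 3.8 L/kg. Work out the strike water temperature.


T_strike = (0.41/R)·(T_mash − T_grain) + T_mash
T_strike = (0.41/3.8)·(70.6 − 19.5) + 70.6

76.1134 °C


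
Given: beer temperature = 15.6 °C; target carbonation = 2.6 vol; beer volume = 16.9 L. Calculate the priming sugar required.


residual = 14.695·(0.01821 + 0.09011·e^(−0.04·T));  sugar = (target − residual)·4.0·V
residual = 14.695·(0.01821 + 0.09011·e^(−0.04·15.6)) = 0.9771
sugar = (2.6 − 0.9771)·4.0·16.9

109.7094 g


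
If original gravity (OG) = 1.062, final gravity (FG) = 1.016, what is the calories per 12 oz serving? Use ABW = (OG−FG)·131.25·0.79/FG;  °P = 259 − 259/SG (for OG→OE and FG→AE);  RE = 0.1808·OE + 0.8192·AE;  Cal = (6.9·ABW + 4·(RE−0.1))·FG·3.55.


ABW = (1.062 − 1.016)·131.25·0.79/1.016 = 4.6945
OE = 259 − 259/1.062 = 15.1205 °P
AE = 259 − 259/1.016 = 4.0787 °P
RE = 0.1808·15.1205 + 0.8192·4.0787 = 6.0751 °P
Cal = (6.9·4.6945 + 4·(6.0751−0.1))·1.016·3.55

203.0359 kcal


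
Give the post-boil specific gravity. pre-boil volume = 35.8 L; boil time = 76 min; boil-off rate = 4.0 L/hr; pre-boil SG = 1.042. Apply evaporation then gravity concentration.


V_post = V_pre − rate·(t/60);  SG_post = 1 + (SG_pre−1)·V_pre/V_post
V_post = 35.8 − 4.0·(76/60) = 30.7333
SG_post = 1 + (1.042 − 1)·35.8/30.7333

1.0489


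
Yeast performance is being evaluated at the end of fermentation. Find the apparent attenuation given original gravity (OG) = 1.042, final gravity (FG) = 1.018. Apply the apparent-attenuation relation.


AA = (OG − FG)/(OG − 1) · 100
AA = (1.042 − 1.018)/(1.042 − 1) · 100

57.1429 %


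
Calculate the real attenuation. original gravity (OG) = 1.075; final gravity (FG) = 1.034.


AA = (OG−FG)/(OG−1)·100;  RA = AA·0.8192
AA = (1.075 − 1.034)/(1.075 − 1)·100 = 54.6667
RA = 54.6667·0.8192

44.7829 %


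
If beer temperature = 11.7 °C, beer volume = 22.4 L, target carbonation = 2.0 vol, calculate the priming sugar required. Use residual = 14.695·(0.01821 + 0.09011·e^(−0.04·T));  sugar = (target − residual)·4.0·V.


residual = 14.695·(0.01821 + 0.09011·e^(−0.04·11.7)) = 1.0969
sugar = (2.0 − 1.0969)·4.0·22.4

80.9214 g


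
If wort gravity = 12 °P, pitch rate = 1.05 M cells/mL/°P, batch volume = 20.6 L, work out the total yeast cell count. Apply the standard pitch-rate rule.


cells (billions) = rate · V_L · °P
cells = 1.05 · 20.6 · 12

259.5600 billion cells


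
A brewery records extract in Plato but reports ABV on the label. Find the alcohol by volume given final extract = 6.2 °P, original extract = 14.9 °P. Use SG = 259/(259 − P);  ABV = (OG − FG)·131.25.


OG = 259/(259 − 14.9) = 1.0610
FG = 259/(259 − 6.2) = 1.0245
ABV = (1.0610 − 1.0245)·131.25

4.7926 % ABV


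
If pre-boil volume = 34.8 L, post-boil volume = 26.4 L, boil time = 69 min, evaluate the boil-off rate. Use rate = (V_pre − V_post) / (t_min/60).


rate = (34.8 − 26.4) / (69/60)

7.3043 L/hr


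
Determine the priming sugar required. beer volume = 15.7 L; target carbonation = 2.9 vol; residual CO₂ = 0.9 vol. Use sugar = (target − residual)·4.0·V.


sugar = (2.9 − 0.9)·4.0·15.7

125.6000 g


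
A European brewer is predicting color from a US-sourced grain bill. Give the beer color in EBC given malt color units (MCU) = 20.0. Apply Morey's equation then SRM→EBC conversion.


SRM = 1.4922·MCU^0.6859;  EBC = SRM·1.97
SRM = 1.4922·20.0^0.6859 = 11.6467
EBC = 11.6467·1.97

22.9440 EBC


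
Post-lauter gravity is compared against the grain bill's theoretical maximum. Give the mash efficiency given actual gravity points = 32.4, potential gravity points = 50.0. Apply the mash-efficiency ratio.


efficiency = actual / potential × 100
efficiency = 32.4 / 50.0 × 100

64.8000 %


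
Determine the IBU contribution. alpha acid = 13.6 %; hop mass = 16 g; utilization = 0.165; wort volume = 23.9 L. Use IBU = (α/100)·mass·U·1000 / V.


IBU = (13.6/100)·16·0.165·1000 / 23.9

15.0226 IBU


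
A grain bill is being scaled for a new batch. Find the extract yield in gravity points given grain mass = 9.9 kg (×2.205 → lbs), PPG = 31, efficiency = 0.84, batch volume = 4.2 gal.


points = lbs × PPG × eff / vol
lbs = 9.9 × 2.205 = 21.8295
points = 21.8295 × 31 × 0.84 / 4.2

135.3429 points


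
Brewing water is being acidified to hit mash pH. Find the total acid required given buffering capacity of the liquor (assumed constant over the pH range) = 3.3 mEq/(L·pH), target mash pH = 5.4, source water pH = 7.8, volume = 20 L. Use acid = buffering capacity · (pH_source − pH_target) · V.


acid = 3.3 · (7.8 − 5.4) · 20

158.4000 mEq


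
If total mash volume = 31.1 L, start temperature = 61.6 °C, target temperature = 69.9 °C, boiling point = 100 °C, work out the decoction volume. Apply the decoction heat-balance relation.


V_dec = V_total·(T_target − T_start)/(T_boil − T_start)
V_dec = 31.1·(69.9 − 61.6)/(100 − 61.6)

6.7221 L


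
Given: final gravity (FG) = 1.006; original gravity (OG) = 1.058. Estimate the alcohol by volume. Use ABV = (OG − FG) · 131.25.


ABV = (1.058 − 1.006) · 131.25

6.8250 % ABV


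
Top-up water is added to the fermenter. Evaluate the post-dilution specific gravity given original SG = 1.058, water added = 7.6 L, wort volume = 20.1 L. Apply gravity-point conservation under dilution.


SG_new = 1 + (SG_old − 1)·V_old/(V_old + V_water)
pts = (1.058 − 1)·1000·20.1/(20.1 + 7.6) = 42.0866
SG_new = 1 + 42.0866/1000

1.0421


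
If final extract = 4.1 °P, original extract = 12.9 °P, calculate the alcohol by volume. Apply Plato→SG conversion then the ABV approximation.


SG = 259/(259 − P);  ABV = (OG − FG)·131.25
OG = 259/(259 − 12.9) = 1.0524
FG = 259/(259 − 4.1) = 1.0161
ABV = (1.0524 − 1.0161)·131.25

4.7687 % ABV


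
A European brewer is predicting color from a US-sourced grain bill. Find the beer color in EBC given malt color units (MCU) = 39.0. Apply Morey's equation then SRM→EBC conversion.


SRM = 1.4922·MCU^0.6859;  EBC = SRM·1.97
SRM = 1.4922·39.0^0.6859 = 18.4136
EBC = 18.4136·1.97

36.2748 EBC


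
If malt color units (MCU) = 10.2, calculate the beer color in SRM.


SRM = 1.4922 · MCU^0.6859
SRM = 1.4922 · 10.2^0.6859

7.3388 SRM


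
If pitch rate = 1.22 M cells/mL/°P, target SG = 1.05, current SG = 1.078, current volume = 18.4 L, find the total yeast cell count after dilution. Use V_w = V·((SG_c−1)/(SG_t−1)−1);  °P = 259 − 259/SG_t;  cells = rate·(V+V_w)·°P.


V_w = 18.4·((1.078−1)/(1.05−1)−1) = 10.3040
V_final = 18.4 + 10.3040 = 28.7040
°P = 259 − 259/1.05 = 12.3333
cells = 1.22·28.7040·12.3333

431.8995 billion cells


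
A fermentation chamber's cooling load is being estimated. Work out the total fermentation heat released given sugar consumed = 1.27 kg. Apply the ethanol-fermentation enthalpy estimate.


Q = m_sugar · 590 kJ/kg
Q = 1.27 · 590

749.3000 kJ


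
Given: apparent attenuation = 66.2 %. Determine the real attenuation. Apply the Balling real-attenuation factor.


RA = AA · 0.8192
RA = 66.2 · 0.8192

54.2310 %


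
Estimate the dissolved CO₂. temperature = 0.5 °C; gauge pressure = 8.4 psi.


vols = (P + 14.695)·(0.01821 + 0.09011·e^(−0.04·T))
vols = (8.4 + 14.695)·(0.01821 + 0.09011·e^(−0.04·0.5))

2.4604 volumes


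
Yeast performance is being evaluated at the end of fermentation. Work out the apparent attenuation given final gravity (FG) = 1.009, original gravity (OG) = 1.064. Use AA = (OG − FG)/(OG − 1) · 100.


AA = (1.064 − 1.009)/(1.064 − 1) · 100

85.9375 %


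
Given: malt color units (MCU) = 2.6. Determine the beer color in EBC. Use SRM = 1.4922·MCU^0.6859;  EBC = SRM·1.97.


SRM = 1.4922·2.6^0.6859 = 2.8738
EBC = 2.8738·1.97

5.6614 EBC


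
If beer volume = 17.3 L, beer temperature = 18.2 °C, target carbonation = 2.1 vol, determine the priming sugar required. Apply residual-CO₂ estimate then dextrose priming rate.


residual = 14.695·(0.01821 + 0.09011·e^(−0.04·T));  sugar = (target − residual)·4.0·V
residual = 14.695·(0.01821 + 0.09011·e^(−0.04·18.2)) = 0.9070
sugar = (2.1 − 0.9070)·4.0·17.3

82.5555 g


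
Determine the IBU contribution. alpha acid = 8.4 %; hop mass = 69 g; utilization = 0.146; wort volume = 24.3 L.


IBU = (α/100)·mass·U·1000 / V
IBU = (8.4/100)·69·0.146·1000 / 24.3

34.8237 IBU


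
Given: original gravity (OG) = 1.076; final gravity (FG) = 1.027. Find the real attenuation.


AA = (OG−FG)/(OG−1)·100;  RA = AA·0.8192
AA = (1.076 − 1.027)/(1.076 − 1)·100 = 64.4737
RA = 64.4737·0.8192

52.8168 %


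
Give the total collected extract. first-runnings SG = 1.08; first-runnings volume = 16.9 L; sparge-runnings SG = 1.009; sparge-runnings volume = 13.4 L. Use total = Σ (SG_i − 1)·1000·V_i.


first = (1.08 − 1)·1000·16.9 = 1352.0000
sparge = (1.009 − 1)·1000·13.4 = 120.6000
total = 1352.0000 + 120.6000

1472.6000 gravity·L


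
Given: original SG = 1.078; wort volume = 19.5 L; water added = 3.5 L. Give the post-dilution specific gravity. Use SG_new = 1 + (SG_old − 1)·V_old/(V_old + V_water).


pts = (1.078 − 1)·1000·19.5/(19.5 + 3.5) = 66.1304
SG_new = 1 + 66.1304/1000

1.0661


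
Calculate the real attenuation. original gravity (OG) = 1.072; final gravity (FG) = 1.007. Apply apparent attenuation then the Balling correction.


AA = (OG−FG)/(OG−1)·100;  RA = AA·0.8192
AA = (1.072 − 1.007)/(1.072 − 1)·100 = 90.2778
RA = 90.2778·0.8192

73.9556 %


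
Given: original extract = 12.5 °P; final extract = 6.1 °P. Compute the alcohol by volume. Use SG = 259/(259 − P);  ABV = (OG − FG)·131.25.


OG = 259/(259 − 12.5) = 1.0507
FG = 259/(259 − 6.1) = 1.0241
ABV = (1.0507 − 1.0241)·131.25

3.4899 % ABV


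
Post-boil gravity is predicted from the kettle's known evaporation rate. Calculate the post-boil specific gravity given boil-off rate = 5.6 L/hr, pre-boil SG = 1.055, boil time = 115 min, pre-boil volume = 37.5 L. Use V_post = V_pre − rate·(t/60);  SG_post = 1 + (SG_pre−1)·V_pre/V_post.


V_post = 37.5 − 5.6·(115/60) = 26.7667
SG_post = 1 + (1.055 − 1)·37.5/26.7667

1.0771


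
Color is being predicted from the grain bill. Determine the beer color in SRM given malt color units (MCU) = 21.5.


SRM = 1.4922 · MCU^0.6859
SRM = 1.4922 · 21.5^0.6859

12.2390 SRM


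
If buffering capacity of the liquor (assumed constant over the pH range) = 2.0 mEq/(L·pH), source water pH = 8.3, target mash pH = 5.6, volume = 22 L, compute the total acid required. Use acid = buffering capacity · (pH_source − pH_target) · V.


acid = 2.0 · (8.3 − 5.6) · 22

118.8000 mEq


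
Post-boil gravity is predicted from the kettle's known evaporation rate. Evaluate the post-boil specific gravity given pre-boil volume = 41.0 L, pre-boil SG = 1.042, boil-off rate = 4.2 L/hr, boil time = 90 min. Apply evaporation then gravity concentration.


V_post = V_pre − rate·(t/60);  SG_post = 1 + (SG_pre−1)·V_pre/V_post
V_post = 41.0 − 4.2·(90/60) = 34.7000
SG_post = 1 + (1.042 − 1)·41.0/34.7000

1.0496


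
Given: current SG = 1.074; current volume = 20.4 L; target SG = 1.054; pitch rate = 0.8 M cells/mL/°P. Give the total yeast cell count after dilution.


V_w = V·((SG_c−1)/(SG_t−1)−1);  °P = 259 − 259/SG_t;  cells = rate·(V+V_w)·°P
V_w = 20.4·((1.074−1)/(1.054−1)−1) = 7.5556
V_final = 20.4 + 7.5556 = 27.9556
°P = 259 − 259/1.054 = 13.2694
cells = 0.8·27.9556·13.2694

296.7639 billion cells


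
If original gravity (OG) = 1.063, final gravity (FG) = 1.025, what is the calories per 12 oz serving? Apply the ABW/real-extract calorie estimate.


ABW = (OG−FG)·131.25·0.79/FG;  °P = 259 − 259/SG (for OG→OE and FG→AE);  RE = 0.1808·OE + 0.8192·AE;  Cal = (6.9·ABW + 4·(RE−0.1))·FG·3.55
ABW = (1.063 − 1.025)·131.25·0.79/1.025 = 3.8440
OE = 259 − 259/1.063 = 15.3500 °P
AE = 259 − 259/1.025 = 6.3171 °P
RE = 0.1808·15.3500 + 0.8192·6.3171 = 7.9502 °P
Cal = (6.9·3.8440 + 4·(7.9502−0.1))·1.025·3.55

210.7733 kcal


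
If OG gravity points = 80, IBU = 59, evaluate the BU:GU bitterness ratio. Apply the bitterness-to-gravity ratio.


BU:GU = IBU / OG_points
BU:GU = 59 / 80

0.7375


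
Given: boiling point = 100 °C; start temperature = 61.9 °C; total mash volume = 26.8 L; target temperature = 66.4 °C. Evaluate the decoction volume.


V_dec = V_total·(T_target − T_start)/(T_boil − T_start)
V_dec = 26.8·(66.4 − 61.9)/(100 − 61.9)

3.1654 L


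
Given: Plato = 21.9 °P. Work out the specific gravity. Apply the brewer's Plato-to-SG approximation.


SG = 259/(259 − P)
SG = 259/(259 − 21.9)

1.0924


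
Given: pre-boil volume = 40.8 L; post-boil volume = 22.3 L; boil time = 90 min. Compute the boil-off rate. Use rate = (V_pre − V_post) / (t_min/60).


rate = (40.8 − 22.3) / (90/60)

12.3333 L/hr


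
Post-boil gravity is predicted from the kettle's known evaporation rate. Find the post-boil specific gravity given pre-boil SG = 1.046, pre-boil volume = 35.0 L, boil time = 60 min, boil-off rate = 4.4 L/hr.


V_post = V_pre − rate·(t/60);  SG_post = 1 + (SG_pre−1)·V_pre/V_post
V_post = 35.0 − 4.4·(60/60) = 30.6000
SG_post = 1 + (1.046 − 1)·35.0/30.6000

1.0526


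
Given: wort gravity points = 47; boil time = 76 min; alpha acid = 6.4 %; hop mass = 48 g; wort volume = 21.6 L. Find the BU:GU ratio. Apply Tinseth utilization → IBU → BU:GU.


U = 1.65·0.000125^(GP/1000)·(1−e^(−0.04t))/4.15;  IBU = (α/100)·m·U·1000/V;  BU:GU = IBU/GP
U = 1.65·0.000125^(47/1000)·(1−e^(−0.04·76))/4.15 = 0.2481
IBU = (6.4/100)·48·0.2481·1000/21.6 = 35.2915
BU:GU = 35.2915/47

0.7509


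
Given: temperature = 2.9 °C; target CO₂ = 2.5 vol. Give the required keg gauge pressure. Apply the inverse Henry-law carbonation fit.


psi = vols/(0.01821 + 0.09011·e^(−0.04·T)) − 14.695
psi = 2.5/(0.01821 + 0.09011·e^(−0.04·2.9)) − 14.695

10.6984 psi


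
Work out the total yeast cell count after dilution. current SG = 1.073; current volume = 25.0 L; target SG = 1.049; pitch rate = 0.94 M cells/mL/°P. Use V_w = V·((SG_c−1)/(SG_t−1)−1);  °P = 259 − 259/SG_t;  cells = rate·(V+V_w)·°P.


V_w = 25.0·((1.073−1)/(1.049−1)−1) = 12.2449
V_final = 25.0 + 12.2449 = 37.2449
°P = 259 − 259/1.049 = 12.0982
cells = 0.94·37.2449·12.0982

423.5601 billion cells


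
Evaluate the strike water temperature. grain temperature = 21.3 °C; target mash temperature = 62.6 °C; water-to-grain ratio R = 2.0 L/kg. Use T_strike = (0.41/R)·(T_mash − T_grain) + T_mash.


T_strike = (0.41/2.0)·(62.6 − 21.3) + 62.6

71.0665 °C


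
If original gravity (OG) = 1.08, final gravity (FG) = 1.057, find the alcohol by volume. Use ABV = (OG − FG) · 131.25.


ABV = (1.08 − 1.057) · 131.25

3.0188 % ABV


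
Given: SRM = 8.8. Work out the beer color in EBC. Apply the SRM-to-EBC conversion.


EBC = SRM · 1.97
EBC = 8.8 · 1.97

17.3360 EBC


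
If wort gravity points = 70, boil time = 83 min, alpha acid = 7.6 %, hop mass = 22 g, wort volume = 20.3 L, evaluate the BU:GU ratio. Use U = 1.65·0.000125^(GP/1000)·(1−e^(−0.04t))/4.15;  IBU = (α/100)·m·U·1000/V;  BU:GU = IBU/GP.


U = 1.65·0.000125^(70/1000)·(1−e^(−0.04·83))/4.15 = 0.2043
IBU = (7.6/100)·22·0.2043·1000/20.3 = 16.8255
BU:GU = 16.8255/70

0.2404


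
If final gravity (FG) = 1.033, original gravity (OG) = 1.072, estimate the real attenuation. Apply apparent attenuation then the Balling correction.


AA = (OG−FG)/(OG−1)·100;  RA = AA·0.8192
AA = (1.072 − 1.033)/(1.072 − 1)·100 = 54.1667
RA = 54.1667·0.8192

44.3733 %


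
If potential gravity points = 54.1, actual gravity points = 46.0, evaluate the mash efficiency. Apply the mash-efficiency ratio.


efficiency = actual / potential × 100
efficiency = 46.0 / 54.1 × 100

85.0277 %


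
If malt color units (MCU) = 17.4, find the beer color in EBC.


SRM = 1.4922·MCU^0.6859;  EBC = SRM·1.97
SRM = 1.4922·17.4^0.6859 = 10.5857
EBC = 10.5857·1.97

20.8538 EBC


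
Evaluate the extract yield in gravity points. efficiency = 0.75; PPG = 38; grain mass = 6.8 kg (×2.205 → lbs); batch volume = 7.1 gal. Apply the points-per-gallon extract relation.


points = lbs × PPG × eff / vol
lbs = 6.8 × 2.205 = 14.9940
points = 14.9940 × 38 × 0.75 / 7.1

60.1872 points


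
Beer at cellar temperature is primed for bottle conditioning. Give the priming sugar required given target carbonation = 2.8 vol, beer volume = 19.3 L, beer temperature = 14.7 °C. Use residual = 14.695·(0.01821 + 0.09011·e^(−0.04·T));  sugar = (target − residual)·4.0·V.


residual = 14.695·(0.01821 + 0.09011·e^(−0.04·14.7)) = 1.0031
sugar = (2.8 − 1.0031)·4.0·19.3

138.7217 g


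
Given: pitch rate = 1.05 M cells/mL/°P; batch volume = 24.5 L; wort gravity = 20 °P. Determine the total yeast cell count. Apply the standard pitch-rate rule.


cells (billions) = rate · V_L · °P
cells = 1.05 · 24.5 · 20

514.5000 billion cells


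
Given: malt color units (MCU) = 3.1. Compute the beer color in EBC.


SRM = 1.4922·MCU^0.6859;  EBC = SRM·1.97
SRM = 1.4922·3.1^0.6859 = 3.2423
EBC = 3.2423·1.97

6.3873 EBC


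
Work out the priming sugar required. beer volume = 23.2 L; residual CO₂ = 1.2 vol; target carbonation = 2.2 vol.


sugar = (target − residual)·4.0·V
sugar = (2.2 − 1.2)·4.0·23.2

92.8000 g


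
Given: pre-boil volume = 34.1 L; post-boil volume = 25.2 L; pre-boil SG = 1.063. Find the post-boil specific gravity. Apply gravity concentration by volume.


SG_post = 1 + (SG_pre − 1)·V_pre/V_post
pts_pre = (1.063 − 1)·1000 = 63.0000
pts_post = 63.0000·34.1/25.2 = 85.2500
SG_post = 1 + 85.2500/1000

1.0852


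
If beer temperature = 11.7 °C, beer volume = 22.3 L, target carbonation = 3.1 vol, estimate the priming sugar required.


residual = 14.695·(0.01821 + 0.09011·e^(−0.04·T));  sugar = (target − residual)·4.0·V
residual = 14.695·(0.01821 + 0.09011·e^(−0.04·11.7)) = 1.0969
sugar = (3.1 − 1.0969)·4.0·22.3

178.6801 g


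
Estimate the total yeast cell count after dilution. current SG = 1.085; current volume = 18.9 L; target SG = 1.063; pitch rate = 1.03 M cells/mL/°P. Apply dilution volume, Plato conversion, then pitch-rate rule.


V_w = V·((SG_c−1)/(SG_t−1)−1);  °P = 259 − 259/SG_t;  cells = rate·(V+V_w)·°P
V_w = 18.9·((1.085−1)/(1.063−1)−1) = 6.6000
V_final = 18.9 + 6.6000 = 25.5000
°P = 259 − 259/1.063 = 15.3500
cells = 1.03·25.5000·15.3500

403.1665 billion cells


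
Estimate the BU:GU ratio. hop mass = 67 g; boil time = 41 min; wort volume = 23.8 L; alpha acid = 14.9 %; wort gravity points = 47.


U = 1.65·0.000125^(GP/1000)·(1−e^(−0.04t))/4.15;  IBU = (α/100)·m·U·1000/V;  BU:GU = IBU/GP
U = 1.65·0.000125^(47/1000)·(1−e^(−0.04·41))/4.15 = 0.2101
IBU = (14.9/100)·67·0.2101·1000/23.8 = 88.1091
BU:GU = 88.1091/47

1.8747


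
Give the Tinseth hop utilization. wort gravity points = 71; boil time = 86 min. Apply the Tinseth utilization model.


U = 1.65·0.000125^(GP/1000) · (1 − e^(−0.04·t))/4.15
bigness = 1.65·0.000125^(71/1000) = 0.8717
boil_factor = (1 − e^(−0.04·86))/4.15 = 0.2332
U = 0.8717 · 0.2332

0.2033


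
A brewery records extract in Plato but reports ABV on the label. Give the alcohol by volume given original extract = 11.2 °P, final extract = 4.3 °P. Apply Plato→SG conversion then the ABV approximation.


SG = 259/(259 − P);  ABV = (OG − FG)·131.25
OG = 259/(259 − 11.2) = 1.0452
FG = 259/(259 − 4.3) = 1.0169
ABV = (1.0452 − 1.0169)·131.25

3.7164 % ABV


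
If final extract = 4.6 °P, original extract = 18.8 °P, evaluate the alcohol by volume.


SG = 259/(259 − P);  ABV = (OG − FG)·131.25
OG = 259/(259 − 18.8) = 1.0783
FG = 259/(259 − 4.6) = 1.0181
ABV = (1.0783 − 1.0181)·131.25

7.8995 % ABV


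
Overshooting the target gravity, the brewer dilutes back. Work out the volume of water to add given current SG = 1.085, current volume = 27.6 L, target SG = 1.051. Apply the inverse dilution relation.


V_water = V·((SG_curr − 1)/(SG_target − 1) − 1)
V_water = 27.6·((1.085 − 1)/(1.051 − 1) − 1)

18.4000 L


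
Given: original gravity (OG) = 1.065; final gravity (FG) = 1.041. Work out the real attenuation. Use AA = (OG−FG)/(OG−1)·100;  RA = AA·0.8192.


AA = (1.065 − 1.041)/(1.065 − 1)·100 = 36.9231
RA = 36.9231·0.8192

30.2474 %


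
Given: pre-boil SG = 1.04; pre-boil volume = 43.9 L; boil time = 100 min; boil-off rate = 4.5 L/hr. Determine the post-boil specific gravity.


V_post = V_pre − rate·(t/60);  SG_post = 1 + (SG_pre−1)·V_pre/V_post
V_post = 43.9 − 4.5·(100/60) = 36.4000
SG_post = 1 + (1.04 − 1)·43.9/36.4000

1.0482


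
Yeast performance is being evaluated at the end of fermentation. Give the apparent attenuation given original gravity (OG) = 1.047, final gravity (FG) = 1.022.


AA = (OG − FG)/(OG − 1) · 100
AA = (1.047 − 1.022)/(1.047 − 1) · 100

53.1915 %


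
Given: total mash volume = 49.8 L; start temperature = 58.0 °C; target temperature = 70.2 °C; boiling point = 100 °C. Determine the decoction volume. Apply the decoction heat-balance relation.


V_dec = V_total·(T_target − T_start)/(T_boil − T_start)
V_dec = 49.8·(70.2 − 58.0)/(100 − 58.0)

14.4657 L


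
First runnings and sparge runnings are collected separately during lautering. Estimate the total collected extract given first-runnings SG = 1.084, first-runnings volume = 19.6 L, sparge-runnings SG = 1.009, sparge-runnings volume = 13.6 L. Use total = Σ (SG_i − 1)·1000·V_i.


first = (1.084 − 1)·1000·19.6 = 1646.4000
sparge = (1.009 − 1)·1000·13.6 = 122.4000
total = 1646.4000 + 122.4000

1768.8000 gravity·L


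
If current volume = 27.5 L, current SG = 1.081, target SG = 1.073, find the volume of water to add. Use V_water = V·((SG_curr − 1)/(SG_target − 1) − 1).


V_water = 27.5·((1.081 − 1)/(1.073 − 1) − 1)

3.0137 L


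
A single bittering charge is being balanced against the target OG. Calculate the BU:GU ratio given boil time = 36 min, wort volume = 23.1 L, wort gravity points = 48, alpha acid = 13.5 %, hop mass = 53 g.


U = 1.65·0.000125^(GP/1000)·(1−e^(−0.04t))/4.15;  IBU = (α/100)·m·U·1000/V;  BU:GU = IBU/GP
U = 1.65·0.000125^(48/1000)·(1−e^(−0.04·36))/4.15 = 0.1971
IBU = (13.5/100)·53·0.1971·1000/23.1 = 61.0451
BU:GU = 61.0451/48

1.2718


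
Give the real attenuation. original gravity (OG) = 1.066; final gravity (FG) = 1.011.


AA = (OG−FG)/(OG−1)·100;  RA = AA·0.8192
AA = (1.066 − 1.011)/(1.066 − 1)·100 = 83.3333
RA = 83.3333·0.8192

68.2667 %


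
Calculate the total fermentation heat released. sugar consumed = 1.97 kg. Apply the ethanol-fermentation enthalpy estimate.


Q = m_sugar · 590 kJ/kg
Q = 1.97 · 590

1162.3000 kJ


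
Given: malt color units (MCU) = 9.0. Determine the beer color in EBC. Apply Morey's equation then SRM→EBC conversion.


SRM = 1.4922·MCU^0.6859;  EBC = SRM·1.97
SRM = 1.4922·9.0^0.6859 = 6.7351
EBC = 6.7351·1.97

13.2681 EBC


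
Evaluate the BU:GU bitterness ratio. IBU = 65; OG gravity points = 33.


BU:GU = IBU / OG_points
BU:GU = 65 / 33

1.9697


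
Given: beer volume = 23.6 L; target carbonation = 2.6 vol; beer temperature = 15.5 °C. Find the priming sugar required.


residual = 14.695·(0.01821 + 0.09011·e^(−0.04·T));  sugar = (target − residual)·4.0·V
residual = 14.695·(0.01821 + 0.09011·e^(−0.04·15.5)) = 0.9799
sugar = (2.6 − 0.9799)·4.0·23.6

152.9352 g


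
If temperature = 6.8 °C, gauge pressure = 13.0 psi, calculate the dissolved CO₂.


vols = (P + 14.695)·(0.01821 + 0.09011·e^(−0.04·T))
vols = (13.0 + 14.695)·(0.01821 + 0.09011·e^(−0.04·6.8))

2.4056 volumes


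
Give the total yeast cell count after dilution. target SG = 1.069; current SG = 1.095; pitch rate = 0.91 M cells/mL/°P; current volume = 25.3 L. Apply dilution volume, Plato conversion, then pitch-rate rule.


V_w = V·((SG_c−1)/(SG_t−1)−1);  °P = 259 − 259/SG_t;  cells = rate·(V+V_w)·°P
V_w = 25.3·((1.095−1)/(1.069−1)−1) = 9.5333
V_final = 25.3 + 9.5333 = 34.8333
°P = 259 − 259/1.069 = 16.7175
cells = 0.91·34.8333·16.7175

529.9167 billion cells


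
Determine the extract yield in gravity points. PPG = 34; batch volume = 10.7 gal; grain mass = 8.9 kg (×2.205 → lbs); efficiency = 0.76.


points = lbs × PPG × eff / vol
lbs = 8.9 × 2.205 = 19.6245
points = 19.6245 × 34 × 0.76 / 10.7

47.3923 points


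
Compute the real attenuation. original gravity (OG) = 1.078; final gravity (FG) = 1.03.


AA = (OG−FG)/(OG−1)·100;  RA = AA·0.8192
AA = (1.078 − 1.03)/(1.078 − 1)·100 = 61.5385
RA = 61.5385·0.8192

50.4123 %


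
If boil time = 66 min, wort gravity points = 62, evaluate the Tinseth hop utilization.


U = 1.65·0.000125^(GP/1000) · (1 − e^(−0.04·t))/4.15
bigness = 1.65·0.000125^(62/1000) = 0.9451
boil_factor = (1 − e^(−0.04·66))/4.15 = 0.2238
U = 0.9451 · 0.2238

0.2115


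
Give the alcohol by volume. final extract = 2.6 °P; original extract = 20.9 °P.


SG = 259/(259 − P);  ABV = (OG − FG)·131.25
OG = 259/(259 − 20.9) = 1.0878
FG = 259/(259 − 2.6) = 1.0101
ABV = (1.0878 − 1.0101)·131.25

10.1900 % ABV


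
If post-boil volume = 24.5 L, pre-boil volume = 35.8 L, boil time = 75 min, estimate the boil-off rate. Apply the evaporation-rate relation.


rate = (V_pre − V_post) / (t_min/60)
rate = (35.8 − 24.5) / (75/60)

9.0400 L/hr
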